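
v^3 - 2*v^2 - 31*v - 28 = (v - 7)*(v + 1)*(v + 4)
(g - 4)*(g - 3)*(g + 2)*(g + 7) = g^4 + 2*g^3 - 37*g^2 + 10*g + 168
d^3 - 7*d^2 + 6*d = d*(d - 6)*(d - 1)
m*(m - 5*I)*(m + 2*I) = m^3 - 3*I*m^2 + 10*m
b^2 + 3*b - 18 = (b - 3)*(b + 6)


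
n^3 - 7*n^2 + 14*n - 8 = (n - 4)*(n - 2)*(n - 1)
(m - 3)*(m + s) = m^2 + m*s - 3*m - 3*s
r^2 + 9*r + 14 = (r + 2)*(r + 7)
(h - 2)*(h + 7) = h^2 + 5*h - 14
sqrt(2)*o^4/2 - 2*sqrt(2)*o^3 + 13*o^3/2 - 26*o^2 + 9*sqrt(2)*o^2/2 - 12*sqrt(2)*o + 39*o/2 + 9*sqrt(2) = (o - 3)*(o - 1)*(o + 6*sqrt(2))*(sqrt(2)*o/2 + 1/2)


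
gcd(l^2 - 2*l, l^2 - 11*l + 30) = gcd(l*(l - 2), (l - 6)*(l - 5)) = 1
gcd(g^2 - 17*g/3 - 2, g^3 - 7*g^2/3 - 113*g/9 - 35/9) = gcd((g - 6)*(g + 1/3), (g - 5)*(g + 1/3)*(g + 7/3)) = g + 1/3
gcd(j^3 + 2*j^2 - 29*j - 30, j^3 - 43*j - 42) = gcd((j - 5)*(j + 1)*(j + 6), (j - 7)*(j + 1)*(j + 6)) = j^2 + 7*j + 6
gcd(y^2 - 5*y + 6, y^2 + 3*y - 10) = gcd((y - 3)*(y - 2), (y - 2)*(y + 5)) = y - 2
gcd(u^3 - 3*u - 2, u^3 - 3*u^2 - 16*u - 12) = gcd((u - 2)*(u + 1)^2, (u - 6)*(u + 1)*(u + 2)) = u + 1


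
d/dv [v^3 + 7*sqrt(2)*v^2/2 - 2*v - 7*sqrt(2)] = 3*v^2 + 7*sqrt(2)*v - 2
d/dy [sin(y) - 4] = cos(y)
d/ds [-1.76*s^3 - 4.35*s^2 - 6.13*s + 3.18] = -5.28*s^2 - 8.7*s - 6.13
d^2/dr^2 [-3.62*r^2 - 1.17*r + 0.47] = -7.24000000000000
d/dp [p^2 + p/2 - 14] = 2*p + 1/2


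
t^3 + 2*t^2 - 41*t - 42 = (t - 6)*(t + 1)*(t + 7)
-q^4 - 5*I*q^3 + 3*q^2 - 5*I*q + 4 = (q - I)*(q + 4*I)*(-I*q + 1)^2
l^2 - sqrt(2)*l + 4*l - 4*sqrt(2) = (l + 4)*(l - sqrt(2))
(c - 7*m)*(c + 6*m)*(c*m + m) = c^3*m - c^2*m^2 + c^2*m - 42*c*m^3 - c*m^2 - 42*m^3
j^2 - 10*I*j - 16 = (j - 8*I)*(j - 2*I)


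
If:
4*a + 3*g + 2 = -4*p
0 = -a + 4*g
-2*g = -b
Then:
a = -16*p/19 - 8/19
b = -8*p/19 - 4/19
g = -4*p/19 - 2/19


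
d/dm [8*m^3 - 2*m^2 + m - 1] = 24*m^2 - 4*m + 1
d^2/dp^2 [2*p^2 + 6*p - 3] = 4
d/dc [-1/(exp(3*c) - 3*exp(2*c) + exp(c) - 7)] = (3*exp(2*c) - 6*exp(c) + 1)*exp(c)/(exp(3*c) - 3*exp(2*c) + exp(c) - 7)^2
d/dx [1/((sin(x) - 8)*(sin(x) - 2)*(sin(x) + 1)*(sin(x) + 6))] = (-4*sin(x)^3 + 9*sin(x)^2 + 96*sin(x) - 52)*cos(x)/((sin(x) - 8)^2*(sin(x) - 2)^2*(sin(x) + 1)^2*(sin(x) + 6)^2)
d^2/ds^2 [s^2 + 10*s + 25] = 2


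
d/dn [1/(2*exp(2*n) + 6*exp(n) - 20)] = (-exp(n) - 3/2)*exp(n)/(exp(2*n) + 3*exp(n) - 10)^2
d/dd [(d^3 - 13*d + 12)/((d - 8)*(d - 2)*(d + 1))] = (-9*d^4 + 38*d^3 - 105*d^2 + 216*d - 280)/(d^6 - 18*d^5 + 93*d^4 - 76*d^3 - 252*d^2 + 192*d + 256)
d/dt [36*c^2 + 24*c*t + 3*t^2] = 24*c + 6*t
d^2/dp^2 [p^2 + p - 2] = 2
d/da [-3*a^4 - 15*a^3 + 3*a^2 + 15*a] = -12*a^3 - 45*a^2 + 6*a + 15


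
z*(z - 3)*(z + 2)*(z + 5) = z^4 + 4*z^3 - 11*z^2 - 30*z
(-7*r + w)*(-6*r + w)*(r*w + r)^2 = 42*r^4*w^2 + 84*r^4*w + 42*r^4 - 13*r^3*w^3 - 26*r^3*w^2 - 13*r^3*w + r^2*w^4 + 2*r^2*w^3 + r^2*w^2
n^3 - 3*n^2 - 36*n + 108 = (n - 6)*(n - 3)*(n + 6)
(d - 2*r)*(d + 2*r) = d^2 - 4*r^2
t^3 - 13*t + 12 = (t - 3)*(t - 1)*(t + 4)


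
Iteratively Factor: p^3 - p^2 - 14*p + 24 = (p - 3)*(p^2 + 2*p - 8) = (p - 3)*(p + 4)*(p - 2)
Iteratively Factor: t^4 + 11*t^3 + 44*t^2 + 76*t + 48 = (t + 4)*(t^3 + 7*t^2 + 16*t + 12) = (t + 2)*(t + 4)*(t^2 + 5*t + 6) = (t + 2)*(t + 3)*(t + 4)*(t + 2)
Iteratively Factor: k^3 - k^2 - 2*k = (k)*(k^2 - k - 2) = k*(k + 1)*(k - 2)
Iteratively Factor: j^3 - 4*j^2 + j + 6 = (j - 2)*(j^2 - 2*j - 3) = (j - 2)*(j + 1)*(j - 3)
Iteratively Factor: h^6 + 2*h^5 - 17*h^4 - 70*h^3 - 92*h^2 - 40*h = (h + 2)*(h^5 - 17*h^3 - 36*h^2 - 20*h) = (h + 2)^2*(h^4 - 2*h^3 - 13*h^2 - 10*h) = h*(h + 2)^2*(h^3 - 2*h^2 - 13*h - 10) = h*(h + 2)^3*(h^2 - 4*h - 5) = h*(h - 5)*(h + 2)^3*(h + 1)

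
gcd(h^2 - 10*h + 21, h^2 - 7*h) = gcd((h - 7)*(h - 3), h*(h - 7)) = h - 7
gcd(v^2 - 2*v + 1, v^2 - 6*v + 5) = v - 1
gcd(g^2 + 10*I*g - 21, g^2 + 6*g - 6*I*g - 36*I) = 1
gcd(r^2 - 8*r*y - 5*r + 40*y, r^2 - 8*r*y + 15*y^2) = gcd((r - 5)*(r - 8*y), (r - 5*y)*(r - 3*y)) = 1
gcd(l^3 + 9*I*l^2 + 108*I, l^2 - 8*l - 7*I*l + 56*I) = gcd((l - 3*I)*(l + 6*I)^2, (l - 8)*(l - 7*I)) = 1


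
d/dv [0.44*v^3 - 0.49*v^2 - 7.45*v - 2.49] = 1.32*v^2 - 0.98*v - 7.45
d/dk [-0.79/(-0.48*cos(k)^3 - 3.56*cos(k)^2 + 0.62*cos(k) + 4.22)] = (1.1376*cos(k)^2 + 5.6248*cos(k) - 0.4898)*sin(k)/(0.48*cos(k)^3 + 3.56*cos(k)^2 - 0.62*cos(k) - 4.22)^2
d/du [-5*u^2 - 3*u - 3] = -10*u - 3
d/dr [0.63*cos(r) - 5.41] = -0.63*sin(r)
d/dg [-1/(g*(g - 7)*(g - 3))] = (g*(g - 7) + g*(g - 3) + (g - 7)*(g - 3))/(g^2*(g - 7)^2*(g - 3)^2)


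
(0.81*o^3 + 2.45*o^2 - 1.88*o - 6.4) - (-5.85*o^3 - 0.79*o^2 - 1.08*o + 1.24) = 6.66*o^3 + 3.24*o^2 - 0.8*o - 7.64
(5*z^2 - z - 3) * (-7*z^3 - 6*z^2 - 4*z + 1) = -35*z^5 - 23*z^4 + 7*z^3 + 27*z^2 + 11*z - 3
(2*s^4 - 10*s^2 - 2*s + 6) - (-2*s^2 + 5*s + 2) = 2*s^4 - 8*s^2 - 7*s + 4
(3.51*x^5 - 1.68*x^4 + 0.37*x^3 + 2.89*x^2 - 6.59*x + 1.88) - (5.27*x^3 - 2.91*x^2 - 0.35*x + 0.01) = 3.51*x^5 - 1.68*x^4 - 4.9*x^3 + 5.8*x^2 - 6.24*x + 1.87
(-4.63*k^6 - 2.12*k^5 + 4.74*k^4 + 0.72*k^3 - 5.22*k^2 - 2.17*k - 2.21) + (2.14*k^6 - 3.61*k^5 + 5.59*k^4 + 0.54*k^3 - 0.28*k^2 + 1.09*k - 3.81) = -2.49*k^6 - 5.73*k^5 + 10.33*k^4 + 1.26*k^3 - 5.5*k^2 - 1.08*k - 6.02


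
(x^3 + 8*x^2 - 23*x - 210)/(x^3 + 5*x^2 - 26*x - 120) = (x + 7)/(x + 4)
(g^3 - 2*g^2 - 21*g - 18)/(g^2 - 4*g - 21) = (g^2 - 5*g - 6)/(g - 7)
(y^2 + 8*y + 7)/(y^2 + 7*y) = (y + 1)/y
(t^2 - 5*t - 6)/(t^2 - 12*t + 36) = (t + 1)/(t - 6)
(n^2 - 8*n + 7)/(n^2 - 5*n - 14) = (n - 1)/(n + 2)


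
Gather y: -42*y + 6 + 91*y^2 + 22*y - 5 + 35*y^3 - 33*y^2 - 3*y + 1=35*y^3 + 58*y^2 - 23*y + 2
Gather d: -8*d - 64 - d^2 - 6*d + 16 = -d^2 - 14*d - 48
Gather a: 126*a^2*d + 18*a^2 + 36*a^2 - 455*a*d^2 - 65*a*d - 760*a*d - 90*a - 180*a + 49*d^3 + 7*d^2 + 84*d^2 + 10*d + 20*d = a^2*(126*d + 54) + a*(-455*d^2 - 825*d - 270) + 49*d^3 + 91*d^2 + 30*d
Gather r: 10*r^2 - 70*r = 10*r^2 - 70*r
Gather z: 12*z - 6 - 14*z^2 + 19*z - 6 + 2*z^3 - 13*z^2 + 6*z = 2*z^3 - 27*z^2 + 37*z - 12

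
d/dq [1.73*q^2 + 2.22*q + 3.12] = 3.46*q + 2.22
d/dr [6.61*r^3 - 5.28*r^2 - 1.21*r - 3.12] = 19.83*r^2 - 10.56*r - 1.21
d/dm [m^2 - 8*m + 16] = 2*m - 8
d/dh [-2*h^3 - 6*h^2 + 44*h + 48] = -6*h^2 - 12*h + 44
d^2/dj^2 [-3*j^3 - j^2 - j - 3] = -18*j - 2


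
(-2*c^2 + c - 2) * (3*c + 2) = -6*c^3 - c^2 - 4*c - 4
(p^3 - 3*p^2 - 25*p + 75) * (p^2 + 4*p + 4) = p^5 + p^4 - 33*p^3 - 37*p^2 + 200*p + 300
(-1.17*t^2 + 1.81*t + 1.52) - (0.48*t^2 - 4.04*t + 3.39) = -1.65*t^2 + 5.85*t - 1.87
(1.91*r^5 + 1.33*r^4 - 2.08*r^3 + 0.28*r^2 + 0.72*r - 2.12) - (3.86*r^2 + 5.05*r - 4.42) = 1.91*r^5 + 1.33*r^4 - 2.08*r^3 - 3.58*r^2 - 4.33*r + 2.3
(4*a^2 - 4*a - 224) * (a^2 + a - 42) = 4*a^4 - 396*a^2 - 56*a + 9408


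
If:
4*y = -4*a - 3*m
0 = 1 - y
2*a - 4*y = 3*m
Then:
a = 0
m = -4/3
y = 1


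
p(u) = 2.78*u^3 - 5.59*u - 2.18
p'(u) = 8.34*u^2 - 5.59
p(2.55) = 29.66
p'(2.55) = 48.64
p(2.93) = 51.37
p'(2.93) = 66.01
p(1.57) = -0.20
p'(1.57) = 14.97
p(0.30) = -3.78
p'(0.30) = -4.84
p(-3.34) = -87.09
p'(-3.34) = 87.45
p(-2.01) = -13.52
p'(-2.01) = 28.10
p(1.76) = 3.14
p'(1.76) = 20.24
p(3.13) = 65.57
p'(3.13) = 76.12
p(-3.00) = -60.47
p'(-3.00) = 69.47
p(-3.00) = -60.47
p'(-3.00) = 69.47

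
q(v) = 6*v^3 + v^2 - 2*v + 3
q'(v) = 18*v^2 + 2*v - 2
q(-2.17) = -49.26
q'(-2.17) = 78.42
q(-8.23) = -3257.46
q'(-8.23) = 1200.73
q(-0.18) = 3.36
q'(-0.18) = -1.78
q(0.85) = 5.71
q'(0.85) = 12.70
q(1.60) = 26.94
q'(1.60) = 47.28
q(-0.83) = 1.92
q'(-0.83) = 8.74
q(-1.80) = -25.15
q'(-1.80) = 52.72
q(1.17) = 11.64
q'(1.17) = 24.98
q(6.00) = 1323.00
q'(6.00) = 658.00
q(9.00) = 4440.00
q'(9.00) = 1474.00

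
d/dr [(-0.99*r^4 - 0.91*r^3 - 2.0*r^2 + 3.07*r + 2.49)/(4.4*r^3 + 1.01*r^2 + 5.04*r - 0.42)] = (-4.356*r^6 - 1.9998*r^5 - 7.0879*r^4 - 34.5256*r^3 - 44.9021*r^2 - 3.3498*r - 13.839)/(19.36*r^6 + 8.888*r^5 + 45.3721*r^4 + 6.4848*r^3 + 24.5532*r^2 - 4.2336*r + 0.1764)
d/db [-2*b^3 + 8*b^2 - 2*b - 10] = -6*b^2 + 16*b - 2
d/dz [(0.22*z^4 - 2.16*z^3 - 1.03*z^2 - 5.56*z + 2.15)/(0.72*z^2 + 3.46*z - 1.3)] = (0.3168*z^5 + 0.7284*z^4 - 16.0912*z^3 + 8.8634*z^2 - 0.417999999999999*z - 0.211)/(0.5184*z^4 + 4.9824*z^3 + 10.0996*z^2 - 8.996*z + 1.69)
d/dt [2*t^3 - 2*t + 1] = 6*t^2 - 2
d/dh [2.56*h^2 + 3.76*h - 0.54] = 5.12*h + 3.76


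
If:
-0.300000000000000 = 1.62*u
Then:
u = -0.19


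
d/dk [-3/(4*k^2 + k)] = 3*(8*k + 1)/(k^2*(4*k + 1)^2)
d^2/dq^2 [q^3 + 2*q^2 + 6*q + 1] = 6*q + 4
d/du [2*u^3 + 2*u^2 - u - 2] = 6*u^2 + 4*u - 1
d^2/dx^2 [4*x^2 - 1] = 8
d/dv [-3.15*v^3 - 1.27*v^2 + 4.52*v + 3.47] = -9.45*v^2 - 2.54*v + 4.52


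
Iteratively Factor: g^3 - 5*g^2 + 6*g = (g - 2)*(g^2 - 3*g) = (g - 3)*(g - 2)*(g)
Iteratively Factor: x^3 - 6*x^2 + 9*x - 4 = (x - 1)*(x^2 - 5*x + 4) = (x - 1)^2*(x - 4)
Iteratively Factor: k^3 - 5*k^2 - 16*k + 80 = (k - 4)*(k^2 - k - 20) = (k - 4)*(k + 4)*(k - 5)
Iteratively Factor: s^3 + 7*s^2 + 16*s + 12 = (s + 3)*(s^2 + 4*s + 4) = (s + 2)*(s + 3)*(s + 2)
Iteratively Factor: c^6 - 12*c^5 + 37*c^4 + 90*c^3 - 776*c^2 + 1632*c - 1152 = (c - 4)*(c^5 - 8*c^4 + 5*c^3 + 110*c^2 - 336*c + 288) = (c - 4)*(c + 4)*(c^4 - 12*c^3 + 53*c^2 - 102*c + 72) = (c - 4)*(c - 3)*(c + 4)*(c^3 - 9*c^2 + 26*c - 24) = (c - 4)*(c - 3)*(c - 2)*(c + 4)*(c^2 - 7*c + 12) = (c - 4)^2*(c - 3)*(c - 2)*(c + 4)*(c - 3)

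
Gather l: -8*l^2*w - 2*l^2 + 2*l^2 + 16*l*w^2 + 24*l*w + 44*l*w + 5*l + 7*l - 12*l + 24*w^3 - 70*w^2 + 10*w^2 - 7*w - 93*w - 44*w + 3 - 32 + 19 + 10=-8*l^2*w + l*(16*w^2 + 68*w) + 24*w^3 - 60*w^2 - 144*w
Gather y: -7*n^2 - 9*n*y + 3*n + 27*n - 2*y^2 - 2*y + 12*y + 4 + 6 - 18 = -7*n^2 + 30*n - 2*y^2 + y*(10 - 9*n) - 8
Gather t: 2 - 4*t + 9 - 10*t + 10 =21 - 14*t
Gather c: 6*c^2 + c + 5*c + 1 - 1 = 6*c^2 + 6*c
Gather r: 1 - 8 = -7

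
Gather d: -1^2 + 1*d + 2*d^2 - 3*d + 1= 2*d^2 - 2*d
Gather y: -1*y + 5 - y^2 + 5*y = -y^2 + 4*y + 5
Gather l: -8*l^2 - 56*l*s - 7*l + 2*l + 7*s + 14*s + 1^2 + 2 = -8*l^2 + l*(-56*s - 5) + 21*s + 3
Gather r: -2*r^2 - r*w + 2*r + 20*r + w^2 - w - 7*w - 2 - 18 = -2*r^2 + r*(22 - w) + w^2 - 8*w - 20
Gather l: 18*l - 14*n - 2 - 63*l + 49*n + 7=-45*l + 35*n + 5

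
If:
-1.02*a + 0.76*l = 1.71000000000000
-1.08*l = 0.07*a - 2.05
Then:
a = -0.25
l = 1.91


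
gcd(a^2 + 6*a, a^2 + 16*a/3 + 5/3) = 1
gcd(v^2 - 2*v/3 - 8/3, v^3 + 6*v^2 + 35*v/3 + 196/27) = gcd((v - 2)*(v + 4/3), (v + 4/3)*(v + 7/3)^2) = v + 4/3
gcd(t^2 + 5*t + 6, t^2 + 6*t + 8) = t + 2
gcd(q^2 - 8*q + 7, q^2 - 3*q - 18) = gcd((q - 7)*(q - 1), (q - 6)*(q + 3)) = 1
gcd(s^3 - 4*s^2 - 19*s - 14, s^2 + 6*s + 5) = s + 1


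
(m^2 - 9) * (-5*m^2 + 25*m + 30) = -5*m^4 + 25*m^3 + 75*m^2 - 225*m - 270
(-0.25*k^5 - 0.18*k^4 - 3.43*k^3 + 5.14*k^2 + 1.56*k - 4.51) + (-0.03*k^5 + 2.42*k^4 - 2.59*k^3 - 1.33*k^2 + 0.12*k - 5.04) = -0.28*k^5 + 2.24*k^4 - 6.02*k^3 + 3.81*k^2 + 1.68*k - 9.55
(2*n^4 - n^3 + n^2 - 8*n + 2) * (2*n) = 4*n^5 - 2*n^4 + 2*n^3 - 16*n^2 + 4*n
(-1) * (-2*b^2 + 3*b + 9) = 2*b^2 - 3*b - 9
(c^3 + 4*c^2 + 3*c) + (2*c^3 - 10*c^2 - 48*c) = 3*c^3 - 6*c^2 - 45*c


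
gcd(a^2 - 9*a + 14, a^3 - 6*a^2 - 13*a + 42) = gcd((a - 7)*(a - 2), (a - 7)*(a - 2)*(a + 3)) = a^2 - 9*a + 14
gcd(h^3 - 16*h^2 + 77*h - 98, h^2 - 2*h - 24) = 1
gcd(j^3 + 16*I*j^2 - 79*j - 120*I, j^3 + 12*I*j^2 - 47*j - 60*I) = j^2 + 8*I*j - 15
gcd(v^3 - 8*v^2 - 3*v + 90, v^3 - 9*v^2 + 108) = v^2 - 3*v - 18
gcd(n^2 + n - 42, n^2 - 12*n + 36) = n - 6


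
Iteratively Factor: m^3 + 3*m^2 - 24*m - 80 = (m + 4)*(m^2 - m - 20) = (m - 5)*(m + 4)*(m + 4)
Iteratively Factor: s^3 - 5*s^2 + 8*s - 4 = (s - 2)*(s^2 - 3*s + 2) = (s - 2)*(s - 1)*(s - 2)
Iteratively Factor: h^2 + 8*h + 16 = (h + 4)*(h + 4)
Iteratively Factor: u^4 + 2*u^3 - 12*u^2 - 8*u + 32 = (u - 2)*(u^3 + 4*u^2 - 4*u - 16) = (u - 2)*(u + 4)*(u^2 - 4) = (u - 2)^2*(u + 4)*(u + 2)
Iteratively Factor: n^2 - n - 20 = (n - 5)*(n + 4)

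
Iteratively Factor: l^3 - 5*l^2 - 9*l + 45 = (l - 3)*(l^2 - 2*l - 15) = (l - 5)*(l - 3)*(l + 3)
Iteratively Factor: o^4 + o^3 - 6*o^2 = (o)*(o^3 + o^2 - 6*o) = o*(o - 2)*(o^2 + 3*o) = o*(o - 2)*(o + 3)*(o)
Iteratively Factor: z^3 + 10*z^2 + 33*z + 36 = (z + 4)*(z^2 + 6*z + 9) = (z + 3)*(z + 4)*(z + 3)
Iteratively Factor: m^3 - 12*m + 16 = (m + 4)*(m^2 - 4*m + 4) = (m - 2)*(m + 4)*(m - 2)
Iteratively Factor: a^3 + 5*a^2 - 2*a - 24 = (a - 2)*(a^2 + 7*a + 12) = (a - 2)*(a + 4)*(a + 3)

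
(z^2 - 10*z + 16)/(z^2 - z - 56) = (z - 2)/(z + 7)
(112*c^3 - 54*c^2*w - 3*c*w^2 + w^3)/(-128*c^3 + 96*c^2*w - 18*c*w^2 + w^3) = (7*c + w)/(-8*c + w)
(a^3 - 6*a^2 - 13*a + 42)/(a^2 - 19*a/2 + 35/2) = 2*(a^2 + a - 6)/(2*a - 5)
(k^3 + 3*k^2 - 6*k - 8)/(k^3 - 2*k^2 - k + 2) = (k + 4)/(k - 1)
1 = 1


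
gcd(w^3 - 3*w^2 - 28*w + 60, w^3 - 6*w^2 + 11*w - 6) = w - 2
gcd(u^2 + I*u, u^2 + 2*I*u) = u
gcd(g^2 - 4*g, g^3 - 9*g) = g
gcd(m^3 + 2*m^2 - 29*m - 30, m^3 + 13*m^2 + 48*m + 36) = m^2 + 7*m + 6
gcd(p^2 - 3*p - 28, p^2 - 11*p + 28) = p - 7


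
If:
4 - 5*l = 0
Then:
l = 4/5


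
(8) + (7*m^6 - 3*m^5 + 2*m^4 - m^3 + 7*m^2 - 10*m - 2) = 7*m^6 - 3*m^5 + 2*m^4 - m^3 + 7*m^2 - 10*m + 6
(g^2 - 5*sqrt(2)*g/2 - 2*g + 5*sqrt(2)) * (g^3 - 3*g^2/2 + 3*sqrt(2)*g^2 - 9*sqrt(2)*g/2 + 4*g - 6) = g^5 - 7*g^4/2 + sqrt(2)*g^4/2 - 8*g^3 - 7*sqrt(2)*g^3/4 - 17*sqrt(2)*g^2/2 + 77*g^2/2 - 33*g + 35*sqrt(2)*g - 30*sqrt(2)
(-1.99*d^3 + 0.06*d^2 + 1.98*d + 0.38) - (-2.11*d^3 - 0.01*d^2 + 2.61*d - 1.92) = 0.12*d^3 + 0.07*d^2 - 0.63*d + 2.3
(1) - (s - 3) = 4 - s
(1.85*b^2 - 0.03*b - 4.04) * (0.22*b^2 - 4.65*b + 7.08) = 0.407*b^4 - 8.6091*b^3 + 12.3487*b^2 + 18.5736*b - 28.6032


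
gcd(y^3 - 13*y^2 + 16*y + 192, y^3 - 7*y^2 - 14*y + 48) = y^2 - 5*y - 24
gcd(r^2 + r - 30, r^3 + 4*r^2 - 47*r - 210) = r + 6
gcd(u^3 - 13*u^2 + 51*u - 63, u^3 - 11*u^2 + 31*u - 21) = u^2 - 10*u + 21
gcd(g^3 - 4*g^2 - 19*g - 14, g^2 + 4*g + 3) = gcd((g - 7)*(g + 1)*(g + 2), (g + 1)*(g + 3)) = g + 1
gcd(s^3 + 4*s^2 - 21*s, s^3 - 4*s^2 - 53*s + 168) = s^2 + 4*s - 21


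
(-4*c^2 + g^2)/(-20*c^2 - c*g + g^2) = (4*c^2 - g^2)/(20*c^2 + c*g - g^2)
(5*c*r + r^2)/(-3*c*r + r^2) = (5*c + r)/(-3*c + r)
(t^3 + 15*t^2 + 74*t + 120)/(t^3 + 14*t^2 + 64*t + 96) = (t + 5)/(t + 4)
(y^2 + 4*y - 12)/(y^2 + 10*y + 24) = (y - 2)/(y + 4)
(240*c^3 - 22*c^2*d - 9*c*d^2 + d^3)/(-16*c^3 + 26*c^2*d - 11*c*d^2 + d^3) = (-30*c^2 - c*d + d^2)/(2*c^2 - 3*c*d + d^2)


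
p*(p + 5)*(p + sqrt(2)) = p^3 + sqrt(2)*p^2 + 5*p^2 + 5*sqrt(2)*p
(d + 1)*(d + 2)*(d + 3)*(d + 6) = d^4 + 12*d^3 + 47*d^2 + 72*d + 36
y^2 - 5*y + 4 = (y - 4)*(y - 1)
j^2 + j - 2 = (j - 1)*(j + 2)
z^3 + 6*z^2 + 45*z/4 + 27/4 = (z + 3/2)^2*(z + 3)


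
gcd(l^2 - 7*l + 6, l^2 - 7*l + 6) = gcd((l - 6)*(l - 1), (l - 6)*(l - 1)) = l^2 - 7*l + 6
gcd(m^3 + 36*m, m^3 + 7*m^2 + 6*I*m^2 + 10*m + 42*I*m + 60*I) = m + 6*I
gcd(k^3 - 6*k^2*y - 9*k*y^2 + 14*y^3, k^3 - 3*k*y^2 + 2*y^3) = -k^2 - k*y + 2*y^2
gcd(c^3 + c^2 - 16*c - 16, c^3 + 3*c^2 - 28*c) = c - 4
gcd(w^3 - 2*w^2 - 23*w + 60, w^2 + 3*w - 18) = w - 3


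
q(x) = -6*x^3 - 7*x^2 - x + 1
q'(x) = -18*x^2 - 14*x - 1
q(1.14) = -18.13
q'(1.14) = -40.35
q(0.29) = -0.03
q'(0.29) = -6.57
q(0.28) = 0.04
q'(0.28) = -6.33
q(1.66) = -47.39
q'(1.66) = -73.84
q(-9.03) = 3857.13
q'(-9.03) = -1342.32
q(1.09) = -16.18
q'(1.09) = -37.65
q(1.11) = -16.94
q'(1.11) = -38.72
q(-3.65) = 203.16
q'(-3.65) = -189.70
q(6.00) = -1553.00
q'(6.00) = -733.00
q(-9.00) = 3817.00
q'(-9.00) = -1333.00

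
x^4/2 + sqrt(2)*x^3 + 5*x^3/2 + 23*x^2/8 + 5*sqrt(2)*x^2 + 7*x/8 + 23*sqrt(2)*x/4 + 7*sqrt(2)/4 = (x/2 + 1/2)*(x + 1/2)*(x + 7/2)*(x + 2*sqrt(2))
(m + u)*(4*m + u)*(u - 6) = 4*m^2*u - 24*m^2 + 5*m*u^2 - 30*m*u + u^3 - 6*u^2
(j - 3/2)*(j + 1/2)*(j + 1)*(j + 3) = j^4 + 3*j^3 - 7*j^2/4 - 6*j - 9/4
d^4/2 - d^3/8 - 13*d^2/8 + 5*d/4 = d*(d/2 + 1)*(d - 5/4)*(d - 1)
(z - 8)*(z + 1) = z^2 - 7*z - 8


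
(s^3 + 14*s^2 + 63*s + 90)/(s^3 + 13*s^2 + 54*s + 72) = (s + 5)/(s + 4)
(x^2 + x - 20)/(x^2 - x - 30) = (x - 4)/(x - 6)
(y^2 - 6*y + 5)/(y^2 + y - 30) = (y - 1)/(y + 6)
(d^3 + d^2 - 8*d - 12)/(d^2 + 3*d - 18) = (d^2 + 4*d + 4)/(d + 6)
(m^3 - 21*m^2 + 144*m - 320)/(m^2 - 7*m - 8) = (m^2 - 13*m + 40)/(m + 1)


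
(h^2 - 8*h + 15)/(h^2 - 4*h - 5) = (h - 3)/(h + 1)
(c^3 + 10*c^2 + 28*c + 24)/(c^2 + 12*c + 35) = (c^3 + 10*c^2 + 28*c + 24)/(c^2 + 12*c + 35)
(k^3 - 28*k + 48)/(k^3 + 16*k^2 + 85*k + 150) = (k^2 - 6*k + 8)/(k^2 + 10*k + 25)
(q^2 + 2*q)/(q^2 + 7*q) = (q + 2)/(q + 7)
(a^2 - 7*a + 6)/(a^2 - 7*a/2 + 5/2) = 2*(a - 6)/(2*a - 5)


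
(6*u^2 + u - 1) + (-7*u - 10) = 6*u^2 - 6*u - 11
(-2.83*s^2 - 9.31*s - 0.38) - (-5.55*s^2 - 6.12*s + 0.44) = 2.72*s^2 - 3.19*s - 0.82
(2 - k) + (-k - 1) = 1 - 2*k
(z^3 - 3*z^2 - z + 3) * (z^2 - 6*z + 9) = z^5 - 9*z^4 + 26*z^3 - 18*z^2 - 27*z + 27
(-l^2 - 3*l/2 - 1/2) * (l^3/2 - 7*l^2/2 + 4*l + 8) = -l^5/2 + 11*l^4/4 + l^3 - 49*l^2/4 - 14*l - 4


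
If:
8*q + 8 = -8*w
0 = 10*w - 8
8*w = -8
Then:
No Solution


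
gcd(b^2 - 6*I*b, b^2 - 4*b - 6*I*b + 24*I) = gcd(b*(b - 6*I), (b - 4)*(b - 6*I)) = b - 6*I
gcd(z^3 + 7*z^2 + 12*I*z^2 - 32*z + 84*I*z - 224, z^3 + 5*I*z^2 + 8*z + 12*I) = 1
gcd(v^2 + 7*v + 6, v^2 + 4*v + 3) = v + 1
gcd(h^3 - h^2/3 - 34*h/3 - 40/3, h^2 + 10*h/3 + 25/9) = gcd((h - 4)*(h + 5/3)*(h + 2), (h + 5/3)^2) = h + 5/3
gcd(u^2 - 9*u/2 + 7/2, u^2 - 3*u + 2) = u - 1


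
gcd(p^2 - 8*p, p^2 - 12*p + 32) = p - 8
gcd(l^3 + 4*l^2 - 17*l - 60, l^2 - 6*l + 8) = l - 4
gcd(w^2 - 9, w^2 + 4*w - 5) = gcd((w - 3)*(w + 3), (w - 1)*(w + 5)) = 1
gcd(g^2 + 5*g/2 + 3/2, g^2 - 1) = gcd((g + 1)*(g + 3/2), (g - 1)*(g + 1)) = g + 1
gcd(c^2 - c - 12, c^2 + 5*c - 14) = 1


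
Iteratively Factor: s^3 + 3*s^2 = (s + 3)*(s^2) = s*(s + 3)*(s)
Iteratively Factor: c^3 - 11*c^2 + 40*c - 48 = (c - 4)*(c^2 - 7*c + 12) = (c - 4)*(c - 3)*(c - 4)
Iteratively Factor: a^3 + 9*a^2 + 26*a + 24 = (a + 3)*(a^2 + 6*a + 8) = (a + 2)*(a + 3)*(a + 4)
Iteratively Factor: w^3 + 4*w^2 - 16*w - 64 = (w - 4)*(w^2 + 8*w + 16) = (w - 4)*(w + 4)*(w + 4)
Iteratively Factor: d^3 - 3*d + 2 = (d - 1)*(d^2 + d - 2) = (d - 1)^2*(d + 2)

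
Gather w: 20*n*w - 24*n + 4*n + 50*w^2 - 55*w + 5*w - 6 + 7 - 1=-20*n + 50*w^2 + w*(20*n - 50)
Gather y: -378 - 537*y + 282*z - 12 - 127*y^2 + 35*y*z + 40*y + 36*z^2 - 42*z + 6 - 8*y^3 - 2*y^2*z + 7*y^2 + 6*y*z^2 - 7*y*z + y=-8*y^3 + y^2*(-2*z - 120) + y*(6*z^2 + 28*z - 496) + 36*z^2 + 240*z - 384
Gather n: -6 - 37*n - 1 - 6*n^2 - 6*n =-6*n^2 - 43*n - 7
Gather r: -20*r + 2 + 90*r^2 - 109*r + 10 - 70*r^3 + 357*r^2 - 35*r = -70*r^3 + 447*r^2 - 164*r + 12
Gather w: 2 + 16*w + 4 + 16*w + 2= 32*w + 8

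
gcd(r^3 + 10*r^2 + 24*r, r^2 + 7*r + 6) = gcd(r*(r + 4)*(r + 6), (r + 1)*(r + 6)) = r + 6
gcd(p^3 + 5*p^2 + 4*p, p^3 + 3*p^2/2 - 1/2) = p + 1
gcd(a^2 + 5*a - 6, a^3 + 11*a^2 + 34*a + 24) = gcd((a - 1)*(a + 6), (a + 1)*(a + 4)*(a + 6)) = a + 6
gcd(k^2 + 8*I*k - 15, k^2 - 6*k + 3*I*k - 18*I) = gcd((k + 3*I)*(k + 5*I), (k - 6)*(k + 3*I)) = k + 3*I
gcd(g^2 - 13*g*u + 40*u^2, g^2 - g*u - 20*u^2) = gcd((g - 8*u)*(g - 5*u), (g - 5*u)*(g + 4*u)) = -g + 5*u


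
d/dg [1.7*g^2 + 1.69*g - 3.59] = 3.4*g + 1.69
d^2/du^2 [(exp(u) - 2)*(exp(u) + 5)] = (4*exp(u) + 3)*exp(u)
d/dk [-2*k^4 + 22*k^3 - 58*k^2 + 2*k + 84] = -8*k^3 + 66*k^2 - 116*k + 2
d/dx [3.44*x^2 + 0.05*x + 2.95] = 6.88*x + 0.05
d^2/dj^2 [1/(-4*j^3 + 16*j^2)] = ((j - 4)*(3*j - 4) - (3*j - 8)^2)/(2*j^4*(j - 4)^3)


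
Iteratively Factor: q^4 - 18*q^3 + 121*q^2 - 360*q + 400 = (q - 5)*(q^3 - 13*q^2 + 56*q - 80) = (q - 5)*(q - 4)*(q^2 - 9*q + 20) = (q - 5)^2*(q - 4)*(q - 4)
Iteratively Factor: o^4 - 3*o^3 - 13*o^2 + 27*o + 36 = (o + 1)*(o^3 - 4*o^2 - 9*o + 36) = (o - 3)*(o + 1)*(o^2 - o - 12) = (o - 4)*(o - 3)*(o + 1)*(o + 3)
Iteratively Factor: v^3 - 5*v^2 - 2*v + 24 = (v - 3)*(v^2 - 2*v - 8) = (v - 3)*(v + 2)*(v - 4)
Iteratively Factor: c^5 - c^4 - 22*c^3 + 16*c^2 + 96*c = (c - 4)*(c^4 + 3*c^3 - 10*c^2 - 24*c) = (c - 4)*(c - 3)*(c^3 + 6*c^2 + 8*c) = (c - 4)*(c - 3)*(c + 4)*(c^2 + 2*c) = (c - 4)*(c - 3)*(c + 2)*(c + 4)*(c)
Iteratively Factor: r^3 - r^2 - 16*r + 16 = (r + 4)*(r^2 - 5*r + 4) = (r - 4)*(r + 4)*(r - 1)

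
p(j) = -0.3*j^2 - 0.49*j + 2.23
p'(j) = -0.6*j - 0.49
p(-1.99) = 2.02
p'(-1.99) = 0.70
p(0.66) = 1.78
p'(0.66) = -0.89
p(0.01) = 2.23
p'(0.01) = -0.50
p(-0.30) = 2.35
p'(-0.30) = -0.31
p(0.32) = 2.04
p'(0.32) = -0.68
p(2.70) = -1.28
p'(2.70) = -2.11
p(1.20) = 1.21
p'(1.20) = -1.21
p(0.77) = 1.67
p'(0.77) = -0.95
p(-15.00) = -57.92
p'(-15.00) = 8.51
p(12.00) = -46.85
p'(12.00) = -7.69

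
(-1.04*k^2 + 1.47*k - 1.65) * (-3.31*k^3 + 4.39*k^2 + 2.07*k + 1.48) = 3.4424*k^5 - 9.4313*k^4 + 9.762*k^3 - 5.7398*k^2 - 1.2399*k - 2.442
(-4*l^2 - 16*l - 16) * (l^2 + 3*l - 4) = -4*l^4 - 28*l^3 - 48*l^2 + 16*l + 64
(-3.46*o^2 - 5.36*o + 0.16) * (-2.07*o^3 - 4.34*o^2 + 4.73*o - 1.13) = 7.1622*o^5 + 26.1116*o^4 + 6.5654*o^3 - 22.1374*o^2 + 6.8136*o - 0.1808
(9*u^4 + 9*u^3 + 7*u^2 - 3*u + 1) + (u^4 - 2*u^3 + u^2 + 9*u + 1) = 10*u^4 + 7*u^3 + 8*u^2 + 6*u + 2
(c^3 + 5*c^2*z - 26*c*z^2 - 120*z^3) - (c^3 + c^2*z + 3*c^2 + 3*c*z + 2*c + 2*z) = 4*c^2*z - 3*c^2 - 26*c*z^2 - 3*c*z - 2*c - 120*z^3 - 2*z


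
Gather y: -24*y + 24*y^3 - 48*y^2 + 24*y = 24*y^3 - 48*y^2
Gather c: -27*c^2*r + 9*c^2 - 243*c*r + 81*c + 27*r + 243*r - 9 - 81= c^2*(9 - 27*r) + c*(81 - 243*r) + 270*r - 90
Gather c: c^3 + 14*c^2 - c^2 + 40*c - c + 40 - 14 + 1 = c^3 + 13*c^2 + 39*c + 27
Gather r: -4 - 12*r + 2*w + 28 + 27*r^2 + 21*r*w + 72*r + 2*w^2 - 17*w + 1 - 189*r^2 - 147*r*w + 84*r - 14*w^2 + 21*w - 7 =-162*r^2 + r*(144 - 126*w) - 12*w^2 + 6*w + 18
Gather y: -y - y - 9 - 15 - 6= -2*y - 30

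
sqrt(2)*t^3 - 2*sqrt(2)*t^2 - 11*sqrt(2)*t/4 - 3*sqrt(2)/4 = (t - 3)*(t + 1/2)*(sqrt(2)*t + sqrt(2)/2)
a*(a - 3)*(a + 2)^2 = a^4 + a^3 - 8*a^2 - 12*a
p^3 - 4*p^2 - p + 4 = (p - 4)*(p - 1)*(p + 1)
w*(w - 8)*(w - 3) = w^3 - 11*w^2 + 24*w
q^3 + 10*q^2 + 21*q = q*(q + 3)*(q + 7)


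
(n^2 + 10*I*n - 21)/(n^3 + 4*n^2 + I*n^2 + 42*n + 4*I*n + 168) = (n + 3*I)/(n^2 + n*(4 - 6*I) - 24*I)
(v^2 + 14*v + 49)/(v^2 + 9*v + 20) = (v^2 + 14*v + 49)/(v^2 + 9*v + 20)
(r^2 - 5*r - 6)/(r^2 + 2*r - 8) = (r^2 - 5*r - 6)/(r^2 + 2*r - 8)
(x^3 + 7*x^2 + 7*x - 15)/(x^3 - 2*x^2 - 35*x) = (x^2 + 2*x - 3)/(x*(x - 7))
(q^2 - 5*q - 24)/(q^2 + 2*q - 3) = (q - 8)/(q - 1)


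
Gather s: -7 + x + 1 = x - 6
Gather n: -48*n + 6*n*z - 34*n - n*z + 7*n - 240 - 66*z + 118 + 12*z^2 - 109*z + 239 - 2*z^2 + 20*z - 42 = n*(5*z - 75) + 10*z^2 - 155*z + 75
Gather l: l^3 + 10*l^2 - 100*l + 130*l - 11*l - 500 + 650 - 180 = l^3 + 10*l^2 + 19*l - 30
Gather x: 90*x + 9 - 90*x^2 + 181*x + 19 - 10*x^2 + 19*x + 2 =-100*x^2 + 290*x + 30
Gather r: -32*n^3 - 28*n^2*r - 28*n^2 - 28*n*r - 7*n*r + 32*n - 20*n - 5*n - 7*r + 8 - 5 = -32*n^3 - 28*n^2 + 7*n + r*(-28*n^2 - 35*n - 7) + 3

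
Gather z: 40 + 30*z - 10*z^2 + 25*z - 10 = -10*z^2 + 55*z + 30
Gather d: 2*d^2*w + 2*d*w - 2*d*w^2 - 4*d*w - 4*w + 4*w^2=2*d^2*w + d*(-2*w^2 - 2*w) + 4*w^2 - 4*w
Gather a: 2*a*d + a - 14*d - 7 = a*(2*d + 1) - 14*d - 7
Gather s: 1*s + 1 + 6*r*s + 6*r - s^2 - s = 6*r*s + 6*r - s^2 + 1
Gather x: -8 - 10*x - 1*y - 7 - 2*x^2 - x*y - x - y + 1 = -2*x^2 + x*(-y - 11) - 2*y - 14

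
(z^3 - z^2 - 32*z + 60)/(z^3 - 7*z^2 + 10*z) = (z + 6)/z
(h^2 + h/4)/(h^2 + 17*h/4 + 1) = h/(h + 4)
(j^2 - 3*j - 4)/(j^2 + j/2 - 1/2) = 2*(j - 4)/(2*j - 1)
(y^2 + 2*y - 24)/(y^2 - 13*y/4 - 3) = 4*(y + 6)/(4*y + 3)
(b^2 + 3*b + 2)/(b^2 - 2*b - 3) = (b + 2)/(b - 3)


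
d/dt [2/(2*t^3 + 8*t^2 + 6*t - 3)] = 4*(-3*t^2 - 8*t - 3)/(2*t^3 + 8*t^2 + 6*t - 3)^2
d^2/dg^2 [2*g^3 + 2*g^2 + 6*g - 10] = 12*g + 4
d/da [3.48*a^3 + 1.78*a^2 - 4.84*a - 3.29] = 10.44*a^2 + 3.56*a - 4.84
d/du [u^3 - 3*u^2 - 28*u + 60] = 3*u^2 - 6*u - 28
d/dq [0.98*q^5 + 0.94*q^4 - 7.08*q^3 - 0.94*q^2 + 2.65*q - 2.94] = 4.9*q^4 + 3.76*q^3 - 21.24*q^2 - 1.88*q + 2.65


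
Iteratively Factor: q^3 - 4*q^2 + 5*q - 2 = (q - 1)*(q^2 - 3*q + 2) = (q - 2)*(q - 1)*(q - 1)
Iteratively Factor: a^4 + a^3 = (a)*(a^3 + a^2) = a^2*(a^2 + a) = a^3*(a + 1)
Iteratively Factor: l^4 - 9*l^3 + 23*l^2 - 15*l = (l - 3)*(l^3 - 6*l^2 + 5*l) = (l - 3)*(l - 1)*(l^2 - 5*l) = (l - 5)*(l - 3)*(l - 1)*(l)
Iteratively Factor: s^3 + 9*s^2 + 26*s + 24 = (s + 3)*(s^2 + 6*s + 8) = (s + 2)*(s + 3)*(s + 4)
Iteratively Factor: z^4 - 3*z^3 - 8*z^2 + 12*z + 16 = (z - 2)*(z^3 - z^2 - 10*z - 8) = (z - 4)*(z - 2)*(z^2 + 3*z + 2) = (z - 4)*(z - 2)*(z + 2)*(z + 1)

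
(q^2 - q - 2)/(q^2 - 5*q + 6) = (q + 1)/(q - 3)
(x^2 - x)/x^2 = (x - 1)/x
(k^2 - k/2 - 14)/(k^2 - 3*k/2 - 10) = (2*k + 7)/(2*k + 5)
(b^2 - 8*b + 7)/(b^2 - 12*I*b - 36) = (-b^2 + 8*b - 7)/(-b^2 + 12*I*b + 36)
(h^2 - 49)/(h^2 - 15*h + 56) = (h + 7)/(h - 8)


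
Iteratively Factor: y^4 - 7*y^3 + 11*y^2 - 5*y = (y - 1)*(y^3 - 6*y^2 + 5*y) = (y - 5)*(y - 1)*(y^2 - y) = y*(y - 5)*(y - 1)*(y - 1)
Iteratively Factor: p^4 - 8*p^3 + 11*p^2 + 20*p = (p)*(p^3 - 8*p^2 + 11*p + 20) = p*(p + 1)*(p^2 - 9*p + 20) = p*(p - 4)*(p + 1)*(p - 5)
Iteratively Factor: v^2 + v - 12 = (v - 3)*(v + 4)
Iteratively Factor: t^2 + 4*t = (t + 4)*(t)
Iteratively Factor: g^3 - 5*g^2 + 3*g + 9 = (g - 3)*(g^2 - 2*g - 3) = (g - 3)*(g + 1)*(g - 3)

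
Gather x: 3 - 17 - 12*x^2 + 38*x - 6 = -12*x^2 + 38*x - 20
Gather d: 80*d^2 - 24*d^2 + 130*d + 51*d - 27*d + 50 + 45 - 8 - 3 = 56*d^2 + 154*d + 84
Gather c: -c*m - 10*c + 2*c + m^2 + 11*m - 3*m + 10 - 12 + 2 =c*(-m - 8) + m^2 + 8*m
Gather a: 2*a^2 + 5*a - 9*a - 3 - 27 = 2*a^2 - 4*a - 30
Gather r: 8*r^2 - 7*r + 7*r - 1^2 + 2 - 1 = 8*r^2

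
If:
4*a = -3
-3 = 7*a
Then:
No Solution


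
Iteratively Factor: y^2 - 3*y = (y - 3)*(y)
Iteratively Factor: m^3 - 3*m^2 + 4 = (m - 2)*(m^2 - m - 2) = (m - 2)*(m + 1)*(m - 2)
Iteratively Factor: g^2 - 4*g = (g)*(g - 4)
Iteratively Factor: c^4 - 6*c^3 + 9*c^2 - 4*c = (c - 4)*(c^3 - 2*c^2 + c) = c*(c - 4)*(c^2 - 2*c + 1) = c*(c - 4)*(c - 1)*(c - 1)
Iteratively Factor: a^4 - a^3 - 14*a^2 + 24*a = (a - 2)*(a^3 + a^2 - 12*a) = a*(a - 2)*(a^2 + a - 12) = a*(a - 2)*(a + 4)*(a - 3)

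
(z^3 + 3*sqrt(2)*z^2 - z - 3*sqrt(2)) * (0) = 0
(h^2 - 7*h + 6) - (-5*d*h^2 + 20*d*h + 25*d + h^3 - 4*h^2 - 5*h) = 5*d*h^2 - 20*d*h - 25*d - h^3 + 5*h^2 - 2*h + 6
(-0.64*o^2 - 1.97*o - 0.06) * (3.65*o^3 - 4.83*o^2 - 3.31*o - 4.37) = -2.336*o^5 - 4.0993*o^4 + 11.4145*o^3 + 9.6073*o^2 + 8.8075*o + 0.2622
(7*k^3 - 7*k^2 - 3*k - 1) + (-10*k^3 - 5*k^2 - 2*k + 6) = -3*k^3 - 12*k^2 - 5*k + 5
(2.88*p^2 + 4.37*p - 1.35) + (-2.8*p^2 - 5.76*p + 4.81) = 0.0800000000000001*p^2 - 1.39*p + 3.46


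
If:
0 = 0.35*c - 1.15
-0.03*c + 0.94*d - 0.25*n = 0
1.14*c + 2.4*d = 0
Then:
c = 3.29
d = -1.56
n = -6.26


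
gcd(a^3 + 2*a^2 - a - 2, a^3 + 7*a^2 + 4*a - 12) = a^2 + a - 2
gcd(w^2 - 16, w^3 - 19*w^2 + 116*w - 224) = w - 4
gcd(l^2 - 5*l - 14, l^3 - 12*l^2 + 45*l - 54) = 1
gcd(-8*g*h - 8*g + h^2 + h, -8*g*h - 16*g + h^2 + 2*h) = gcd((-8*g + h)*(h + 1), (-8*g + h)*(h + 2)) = 8*g - h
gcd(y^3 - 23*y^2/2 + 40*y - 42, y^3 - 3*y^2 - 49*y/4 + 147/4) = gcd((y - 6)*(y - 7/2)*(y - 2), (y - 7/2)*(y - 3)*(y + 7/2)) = y - 7/2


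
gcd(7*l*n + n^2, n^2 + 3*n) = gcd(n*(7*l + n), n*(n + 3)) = n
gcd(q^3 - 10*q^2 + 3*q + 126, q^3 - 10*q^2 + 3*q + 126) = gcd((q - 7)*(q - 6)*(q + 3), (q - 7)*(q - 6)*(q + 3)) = q^3 - 10*q^2 + 3*q + 126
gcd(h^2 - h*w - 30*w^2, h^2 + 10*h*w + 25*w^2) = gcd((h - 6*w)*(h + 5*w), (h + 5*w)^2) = h + 5*w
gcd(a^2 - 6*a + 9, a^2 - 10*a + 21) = a - 3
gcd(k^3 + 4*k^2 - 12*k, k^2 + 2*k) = k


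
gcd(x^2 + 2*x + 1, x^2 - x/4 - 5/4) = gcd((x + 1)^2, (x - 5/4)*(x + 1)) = x + 1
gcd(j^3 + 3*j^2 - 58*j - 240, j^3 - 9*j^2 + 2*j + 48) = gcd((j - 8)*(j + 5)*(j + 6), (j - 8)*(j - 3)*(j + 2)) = j - 8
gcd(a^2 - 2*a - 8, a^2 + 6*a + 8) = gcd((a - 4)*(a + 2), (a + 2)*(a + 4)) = a + 2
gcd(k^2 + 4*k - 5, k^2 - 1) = k - 1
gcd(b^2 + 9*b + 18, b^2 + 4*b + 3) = b + 3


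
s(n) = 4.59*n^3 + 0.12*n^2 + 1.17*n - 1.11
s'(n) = 13.77*n^2 + 0.24*n + 1.17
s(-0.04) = -1.16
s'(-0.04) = 1.18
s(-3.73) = -242.00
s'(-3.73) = 191.86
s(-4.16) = -334.34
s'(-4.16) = 238.47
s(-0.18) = -1.34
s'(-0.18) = 1.57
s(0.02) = -1.09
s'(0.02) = 1.18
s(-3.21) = -155.45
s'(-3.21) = 142.29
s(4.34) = 381.44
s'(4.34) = 261.58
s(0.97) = 4.33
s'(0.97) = 14.36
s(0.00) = -1.11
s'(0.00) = 1.17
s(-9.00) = -3348.03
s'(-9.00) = 1114.38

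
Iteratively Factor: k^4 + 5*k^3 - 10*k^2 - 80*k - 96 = (k + 4)*(k^3 + k^2 - 14*k - 24) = (k + 3)*(k + 4)*(k^2 - 2*k - 8) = (k + 2)*(k + 3)*(k + 4)*(k - 4)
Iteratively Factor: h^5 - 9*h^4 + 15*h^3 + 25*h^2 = (h)*(h^4 - 9*h^3 + 15*h^2 + 25*h) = h*(h - 5)*(h^3 - 4*h^2 - 5*h) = h^2*(h - 5)*(h^2 - 4*h - 5) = h^2*(h - 5)*(h + 1)*(h - 5)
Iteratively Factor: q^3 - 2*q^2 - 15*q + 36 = (q + 4)*(q^2 - 6*q + 9) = (q - 3)*(q + 4)*(q - 3)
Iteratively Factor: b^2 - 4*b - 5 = (b + 1)*(b - 5)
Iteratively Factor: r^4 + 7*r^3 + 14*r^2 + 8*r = (r + 1)*(r^3 + 6*r^2 + 8*r) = r*(r + 1)*(r^2 + 6*r + 8) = r*(r + 1)*(r + 4)*(r + 2)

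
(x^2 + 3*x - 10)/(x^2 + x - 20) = (x - 2)/(x - 4)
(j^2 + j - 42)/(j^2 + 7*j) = (j - 6)/j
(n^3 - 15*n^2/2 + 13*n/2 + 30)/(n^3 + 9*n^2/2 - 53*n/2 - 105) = (2*n^2 - 5*n - 12)/(2*n^2 + 19*n + 42)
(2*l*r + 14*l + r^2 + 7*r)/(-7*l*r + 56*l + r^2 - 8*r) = (2*l*r + 14*l + r^2 + 7*r)/(-7*l*r + 56*l + r^2 - 8*r)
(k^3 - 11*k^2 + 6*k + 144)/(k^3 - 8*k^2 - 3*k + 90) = (k - 8)/(k - 5)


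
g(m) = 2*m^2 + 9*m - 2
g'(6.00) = 33.00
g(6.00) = 124.00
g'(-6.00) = -15.00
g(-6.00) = 16.00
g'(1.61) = 15.44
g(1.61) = 17.67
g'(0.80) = 12.20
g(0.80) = 6.48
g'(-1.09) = 4.64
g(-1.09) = -9.43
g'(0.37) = 10.48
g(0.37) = 1.60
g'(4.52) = 27.08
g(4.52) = 79.54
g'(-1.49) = 3.04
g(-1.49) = -10.97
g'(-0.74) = 6.04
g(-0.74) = -7.56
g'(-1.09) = 4.64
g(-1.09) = -9.43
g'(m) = 4*m + 9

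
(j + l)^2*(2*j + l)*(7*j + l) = 14*j^4 + 37*j^3*l + 33*j^2*l^2 + 11*j*l^3 + l^4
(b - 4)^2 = b^2 - 8*b + 16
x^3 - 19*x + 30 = (x - 3)*(x - 2)*(x + 5)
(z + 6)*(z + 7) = z^2 + 13*z + 42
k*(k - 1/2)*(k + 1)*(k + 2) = k^4 + 5*k^3/2 + k^2/2 - k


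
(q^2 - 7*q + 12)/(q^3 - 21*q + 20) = (q - 3)/(q^2 + 4*q - 5)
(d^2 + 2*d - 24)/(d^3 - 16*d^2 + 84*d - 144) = (d + 6)/(d^2 - 12*d + 36)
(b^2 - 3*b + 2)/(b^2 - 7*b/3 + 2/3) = 3*(b - 1)/(3*b - 1)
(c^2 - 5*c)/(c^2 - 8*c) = (c - 5)/(c - 8)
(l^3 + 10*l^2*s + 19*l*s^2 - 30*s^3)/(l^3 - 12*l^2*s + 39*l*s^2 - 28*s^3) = (l^2 + 11*l*s + 30*s^2)/(l^2 - 11*l*s + 28*s^2)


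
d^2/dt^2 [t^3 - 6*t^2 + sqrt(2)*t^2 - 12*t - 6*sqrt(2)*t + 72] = 6*t - 12 + 2*sqrt(2)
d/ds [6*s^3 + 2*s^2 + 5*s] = 18*s^2 + 4*s + 5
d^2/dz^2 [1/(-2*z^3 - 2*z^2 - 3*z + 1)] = 2*(2*(3*z + 1)*(2*z^3 + 2*z^2 + 3*z - 1) - (6*z^2 + 4*z + 3)^2)/(2*z^3 + 2*z^2 + 3*z - 1)^3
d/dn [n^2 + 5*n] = 2*n + 5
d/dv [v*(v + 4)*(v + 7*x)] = 3*v^2 + 14*v*x + 8*v + 28*x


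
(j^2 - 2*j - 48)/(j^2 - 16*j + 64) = (j + 6)/(j - 8)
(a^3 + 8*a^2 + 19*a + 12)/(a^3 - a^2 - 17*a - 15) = (a + 4)/(a - 5)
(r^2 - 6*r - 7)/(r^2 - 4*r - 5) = (r - 7)/(r - 5)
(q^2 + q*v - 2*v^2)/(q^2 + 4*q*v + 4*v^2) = (q - v)/(q + 2*v)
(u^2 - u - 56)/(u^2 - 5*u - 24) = (u + 7)/(u + 3)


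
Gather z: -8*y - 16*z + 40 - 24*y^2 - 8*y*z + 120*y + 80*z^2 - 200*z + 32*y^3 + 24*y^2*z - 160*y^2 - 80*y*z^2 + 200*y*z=32*y^3 - 184*y^2 + 112*y + z^2*(80 - 80*y) + z*(24*y^2 + 192*y - 216) + 40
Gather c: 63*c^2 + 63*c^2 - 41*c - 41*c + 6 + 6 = 126*c^2 - 82*c + 12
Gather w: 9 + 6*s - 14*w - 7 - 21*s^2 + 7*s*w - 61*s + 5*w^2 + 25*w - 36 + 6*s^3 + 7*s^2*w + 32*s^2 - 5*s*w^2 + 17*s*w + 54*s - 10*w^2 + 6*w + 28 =6*s^3 + 11*s^2 - s + w^2*(-5*s - 5) + w*(7*s^2 + 24*s + 17) - 6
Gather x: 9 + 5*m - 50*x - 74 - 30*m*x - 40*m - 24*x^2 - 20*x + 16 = -35*m - 24*x^2 + x*(-30*m - 70) - 49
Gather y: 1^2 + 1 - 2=0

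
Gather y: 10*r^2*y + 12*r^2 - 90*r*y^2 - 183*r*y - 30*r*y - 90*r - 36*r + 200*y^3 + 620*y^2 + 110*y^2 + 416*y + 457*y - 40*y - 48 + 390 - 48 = 12*r^2 - 126*r + 200*y^3 + y^2*(730 - 90*r) + y*(10*r^2 - 213*r + 833) + 294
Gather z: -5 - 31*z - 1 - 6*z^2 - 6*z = -6*z^2 - 37*z - 6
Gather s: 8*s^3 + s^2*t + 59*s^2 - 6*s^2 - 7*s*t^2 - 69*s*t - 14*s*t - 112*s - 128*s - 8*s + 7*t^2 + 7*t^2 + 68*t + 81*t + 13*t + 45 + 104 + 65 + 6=8*s^3 + s^2*(t + 53) + s*(-7*t^2 - 83*t - 248) + 14*t^2 + 162*t + 220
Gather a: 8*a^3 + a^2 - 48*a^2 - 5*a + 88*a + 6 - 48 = 8*a^3 - 47*a^2 + 83*a - 42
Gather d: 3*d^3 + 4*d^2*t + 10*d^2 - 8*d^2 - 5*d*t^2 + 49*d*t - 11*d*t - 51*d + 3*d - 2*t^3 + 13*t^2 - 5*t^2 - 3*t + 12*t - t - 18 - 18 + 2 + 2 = 3*d^3 + d^2*(4*t + 2) + d*(-5*t^2 + 38*t - 48) - 2*t^3 + 8*t^2 + 8*t - 32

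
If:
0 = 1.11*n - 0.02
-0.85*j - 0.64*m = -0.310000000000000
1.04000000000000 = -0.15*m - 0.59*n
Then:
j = 5.64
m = -7.00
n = 0.02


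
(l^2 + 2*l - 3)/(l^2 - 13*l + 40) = (l^2 + 2*l - 3)/(l^2 - 13*l + 40)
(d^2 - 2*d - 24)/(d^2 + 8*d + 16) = (d - 6)/(d + 4)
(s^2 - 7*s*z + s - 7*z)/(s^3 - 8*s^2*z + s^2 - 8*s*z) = (-s + 7*z)/(s*(-s + 8*z))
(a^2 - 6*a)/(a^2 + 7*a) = (a - 6)/(a + 7)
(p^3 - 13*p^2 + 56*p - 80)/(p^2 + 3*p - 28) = (p^2 - 9*p + 20)/(p + 7)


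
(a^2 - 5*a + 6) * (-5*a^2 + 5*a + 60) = -5*a^4 + 30*a^3 + 5*a^2 - 270*a + 360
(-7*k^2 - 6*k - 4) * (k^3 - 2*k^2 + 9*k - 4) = -7*k^5 + 8*k^4 - 55*k^3 - 18*k^2 - 12*k + 16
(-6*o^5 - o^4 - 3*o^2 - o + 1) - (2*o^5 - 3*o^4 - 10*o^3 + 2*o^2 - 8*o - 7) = -8*o^5 + 2*o^4 + 10*o^3 - 5*o^2 + 7*o + 8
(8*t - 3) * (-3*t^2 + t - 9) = -24*t^3 + 17*t^2 - 75*t + 27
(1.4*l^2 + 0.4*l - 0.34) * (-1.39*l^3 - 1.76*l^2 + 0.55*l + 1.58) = -1.946*l^5 - 3.02*l^4 + 0.5386*l^3 + 3.0304*l^2 + 0.445*l - 0.5372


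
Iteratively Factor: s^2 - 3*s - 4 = (s - 4)*(s + 1)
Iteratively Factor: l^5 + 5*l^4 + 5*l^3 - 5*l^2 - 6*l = (l + 3)*(l^4 + 2*l^3 - l^2 - 2*l) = (l + 1)*(l + 3)*(l^3 + l^2 - 2*l) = (l - 1)*(l + 1)*(l + 3)*(l^2 + 2*l) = (l - 1)*(l + 1)*(l + 2)*(l + 3)*(l)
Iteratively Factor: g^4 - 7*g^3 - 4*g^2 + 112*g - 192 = (g - 4)*(g^3 - 3*g^2 - 16*g + 48) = (g - 4)*(g - 3)*(g^2 - 16) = (g - 4)*(g - 3)*(g + 4)*(g - 4)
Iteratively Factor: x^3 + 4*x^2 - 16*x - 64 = (x + 4)*(x^2 - 16) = (x - 4)*(x + 4)*(x + 4)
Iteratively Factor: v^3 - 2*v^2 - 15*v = (v + 3)*(v^2 - 5*v) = (v - 5)*(v + 3)*(v)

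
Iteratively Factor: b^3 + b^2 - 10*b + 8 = (b - 2)*(b^2 + 3*b - 4) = (b - 2)*(b - 1)*(b + 4)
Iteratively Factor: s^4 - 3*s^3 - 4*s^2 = (s)*(s^3 - 3*s^2 - 4*s) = s*(s + 1)*(s^2 - 4*s) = s*(s - 4)*(s + 1)*(s)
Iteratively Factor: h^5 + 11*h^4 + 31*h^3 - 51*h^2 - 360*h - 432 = (h + 3)*(h^4 + 8*h^3 + 7*h^2 - 72*h - 144) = (h + 3)*(h + 4)*(h^3 + 4*h^2 - 9*h - 36) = (h + 3)^2*(h + 4)*(h^2 + h - 12) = (h - 3)*(h + 3)^2*(h + 4)*(h + 4)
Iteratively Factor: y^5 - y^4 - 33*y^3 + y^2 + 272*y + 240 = (y - 5)*(y^4 + 4*y^3 - 13*y^2 - 64*y - 48) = (y - 5)*(y + 1)*(y^3 + 3*y^2 - 16*y - 48) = (y - 5)*(y - 4)*(y + 1)*(y^2 + 7*y + 12) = (y - 5)*(y - 4)*(y + 1)*(y + 4)*(y + 3)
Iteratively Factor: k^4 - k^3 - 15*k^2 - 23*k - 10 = (k + 1)*(k^3 - 2*k^2 - 13*k - 10) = (k + 1)*(k + 2)*(k^2 - 4*k - 5) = (k - 5)*(k + 1)*(k + 2)*(k + 1)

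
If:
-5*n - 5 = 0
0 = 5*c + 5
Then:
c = -1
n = -1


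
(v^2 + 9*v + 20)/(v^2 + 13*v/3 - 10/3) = 3*(v + 4)/(3*v - 2)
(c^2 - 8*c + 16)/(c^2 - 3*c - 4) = (c - 4)/(c + 1)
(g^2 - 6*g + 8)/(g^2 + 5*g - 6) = (g^2 - 6*g + 8)/(g^2 + 5*g - 6)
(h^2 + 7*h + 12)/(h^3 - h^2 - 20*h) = (h + 3)/(h*(h - 5))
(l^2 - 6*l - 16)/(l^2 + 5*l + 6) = (l - 8)/(l + 3)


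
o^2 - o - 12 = (o - 4)*(o + 3)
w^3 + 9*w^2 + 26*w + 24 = (w + 2)*(w + 3)*(w + 4)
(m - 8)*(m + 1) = m^2 - 7*m - 8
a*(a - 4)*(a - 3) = a^3 - 7*a^2 + 12*a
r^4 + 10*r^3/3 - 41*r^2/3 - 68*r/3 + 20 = (r - 3)*(r - 2/3)*(r + 2)*(r + 5)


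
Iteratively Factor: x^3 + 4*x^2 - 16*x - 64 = (x + 4)*(x^2 - 16) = (x + 4)^2*(x - 4)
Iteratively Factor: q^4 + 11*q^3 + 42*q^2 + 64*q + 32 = (q + 1)*(q^3 + 10*q^2 + 32*q + 32) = (q + 1)*(q + 4)*(q^2 + 6*q + 8) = (q + 1)*(q + 4)^2*(q + 2)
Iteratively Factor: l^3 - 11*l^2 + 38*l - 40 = (l - 5)*(l^2 - 6*l + 8) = (l - 5)*(l - 2)*(l - 4)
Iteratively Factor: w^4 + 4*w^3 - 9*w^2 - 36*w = (w + 4)*(w^3 - 9*w) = (w + 3)*(w + 4)*(w^2 - 3*w) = w*(w + 3)*(w + 4)*(w - 3)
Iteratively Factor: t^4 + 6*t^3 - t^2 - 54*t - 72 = (t + 4)*(t^3 + 2*t^2 - 9*t - 18) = (t + 3)*(t + 4)*(t^2 - t - 6) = (t + 2)*(t + 3)*(t + 4)*(t - 3)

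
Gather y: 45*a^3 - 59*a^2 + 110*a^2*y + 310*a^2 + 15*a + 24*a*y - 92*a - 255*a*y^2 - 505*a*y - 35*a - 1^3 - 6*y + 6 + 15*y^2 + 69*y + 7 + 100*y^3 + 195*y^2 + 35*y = 45*a^3 + 251*a^2 - 112*a + 100*y^3 + y^2*(210 - 255*a) + y*(110*a^2 - 481*a + 98) + 12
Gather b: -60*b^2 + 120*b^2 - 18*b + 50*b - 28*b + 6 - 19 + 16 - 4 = 60*b^2 + 4*b - 1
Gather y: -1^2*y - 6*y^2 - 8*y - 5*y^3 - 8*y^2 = -5*y^3 - 14*y^2 - 9*y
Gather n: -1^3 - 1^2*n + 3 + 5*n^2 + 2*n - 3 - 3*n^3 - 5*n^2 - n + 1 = -3*n^3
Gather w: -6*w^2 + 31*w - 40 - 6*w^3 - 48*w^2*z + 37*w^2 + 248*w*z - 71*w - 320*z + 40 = -6*w^3 + w^2*(31 - 48*z) + w*(248*z - 40) - 320*z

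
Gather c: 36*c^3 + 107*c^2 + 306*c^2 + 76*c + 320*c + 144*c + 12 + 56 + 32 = 36*c^3 + 413*c^2 + 540*c + 100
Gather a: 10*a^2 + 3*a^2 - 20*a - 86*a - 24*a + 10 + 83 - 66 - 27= 13*a^2 - 130*a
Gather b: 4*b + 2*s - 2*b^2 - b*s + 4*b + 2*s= -2*b^2 + b*(8 - s) + 4*s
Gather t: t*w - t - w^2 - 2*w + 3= t*(w - 1) - w^2 - 2*w + 3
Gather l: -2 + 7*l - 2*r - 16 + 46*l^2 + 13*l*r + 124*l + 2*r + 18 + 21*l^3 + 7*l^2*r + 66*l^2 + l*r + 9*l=21*l^3 + l^2*(7*r + 112) + l*(14*r + 140)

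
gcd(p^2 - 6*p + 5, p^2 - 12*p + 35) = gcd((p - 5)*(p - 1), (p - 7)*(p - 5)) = p - 5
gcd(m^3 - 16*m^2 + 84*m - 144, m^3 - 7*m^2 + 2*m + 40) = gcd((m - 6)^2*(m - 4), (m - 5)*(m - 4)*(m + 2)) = m - 4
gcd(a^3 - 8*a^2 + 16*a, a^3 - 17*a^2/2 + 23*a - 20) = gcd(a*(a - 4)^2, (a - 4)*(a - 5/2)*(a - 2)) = a - 4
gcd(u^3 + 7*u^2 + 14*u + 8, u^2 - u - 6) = u + 2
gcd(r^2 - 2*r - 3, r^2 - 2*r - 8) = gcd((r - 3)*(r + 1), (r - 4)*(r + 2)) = 1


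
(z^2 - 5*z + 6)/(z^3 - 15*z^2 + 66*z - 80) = (z - 3)/(z^2 - 13*z + 40)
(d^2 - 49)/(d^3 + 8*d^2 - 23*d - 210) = (d - 7)/(d^2 + d - 30)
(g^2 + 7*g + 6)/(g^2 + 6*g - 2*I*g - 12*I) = (g + 1)/(g - 2*I)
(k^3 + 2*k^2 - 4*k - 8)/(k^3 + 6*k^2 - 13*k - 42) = (k^2 - 4)/(k^2 + 4*k - 21)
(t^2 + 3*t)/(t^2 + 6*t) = (t + 3)/(t + 6)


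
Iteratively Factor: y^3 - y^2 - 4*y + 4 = (y - 2)*(y^2 + y - 2) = (y - 2)*(y + 2)*(y - 1)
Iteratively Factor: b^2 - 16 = (b - 4)*(b + 4)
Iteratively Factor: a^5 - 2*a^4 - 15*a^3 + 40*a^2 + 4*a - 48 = (a + 1)*(a^4 - 3*a^3 - 12*a^2 + 52*a - 48) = (a - 2)*(a + 1)*(a^3 - a^2 - 14*a + 24) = (a - 2)^2*(a + 1)*(a^2 + a - 12) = (a - 2)^2*(a + 1)*(a + 4)*(a - 3)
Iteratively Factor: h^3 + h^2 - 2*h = (h - 1)*(h^2 + 2*h) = h*(h - 1)*(h + 2)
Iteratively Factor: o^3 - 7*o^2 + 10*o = (o)*(o^2 - 7*o + 10) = o*(o - 2)*(o - 5)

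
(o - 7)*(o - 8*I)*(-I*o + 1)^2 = -o^4 + 7*o^3 + 6*I*o^3 - 15*o^2 - 42*I*o^2 + 105*o - 8*I*o + 56*I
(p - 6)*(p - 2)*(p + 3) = p^3 - 5*p^2 - 12*p + 36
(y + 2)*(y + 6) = y^2 + 8*y + 12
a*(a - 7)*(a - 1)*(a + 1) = a^4 - 7*a^3 - a^2 + 7*a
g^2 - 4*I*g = g*(g - 4*I)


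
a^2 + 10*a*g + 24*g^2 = (a + 4*g)*(a + 6*g)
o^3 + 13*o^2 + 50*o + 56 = (o + 2)*(o + 4)*(o + 7)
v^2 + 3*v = v*(v + 3)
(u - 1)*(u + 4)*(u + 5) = u^3 + 8*u^2 + 11*u - 20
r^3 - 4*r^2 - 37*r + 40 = (r - 8)*(r - 1)*(r + 5)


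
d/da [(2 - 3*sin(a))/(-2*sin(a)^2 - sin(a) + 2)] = (-6*sin(a)^2 + 8*sin(a) - 4)*cos(a)/(sin(a) - cos(2*a) - 1)^2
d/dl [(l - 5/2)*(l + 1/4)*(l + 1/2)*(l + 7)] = 4*l^3 + 63*l^2/4 - 28*l - 201/16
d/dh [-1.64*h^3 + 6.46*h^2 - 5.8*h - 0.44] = -4.92*h^2 + 12.92*h - 5.8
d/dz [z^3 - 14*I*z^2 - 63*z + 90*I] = 3*z^2 - 28*I*z - 63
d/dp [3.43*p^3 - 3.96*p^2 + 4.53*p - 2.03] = 10.29*p^2 - 7.92*p + 4.53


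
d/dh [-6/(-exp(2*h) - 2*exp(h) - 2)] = -12*(exp(h) + 1)*exp(h)/(exp(2*h) + 2*exp(h) + 2)^2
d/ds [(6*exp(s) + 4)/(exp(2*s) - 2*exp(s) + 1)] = (-6*exp(s) - 14)*exp(s)/(exp(3*s) - 3*exp(2*s) + 3*exp(s) - 1)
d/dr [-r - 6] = -1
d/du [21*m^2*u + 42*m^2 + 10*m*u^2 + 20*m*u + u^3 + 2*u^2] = 21*m^2 + 20*m*u + 20*m + 3*u^2 + 4*u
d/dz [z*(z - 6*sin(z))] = -6*z*cos(z) + 2*z - 6*sin(z)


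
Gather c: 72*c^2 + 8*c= 72*c^2 + 8*c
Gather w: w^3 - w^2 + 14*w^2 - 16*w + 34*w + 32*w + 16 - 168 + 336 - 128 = w^3 + 13*w^2 + 50*w + 56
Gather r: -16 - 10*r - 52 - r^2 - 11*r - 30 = -r^2 - 21*r - 98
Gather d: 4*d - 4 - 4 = 4*d - 8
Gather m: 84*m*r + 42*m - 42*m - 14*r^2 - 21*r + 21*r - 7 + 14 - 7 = 84*m*r - 14*r^2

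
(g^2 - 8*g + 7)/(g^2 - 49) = (g - 1)/(g + 7)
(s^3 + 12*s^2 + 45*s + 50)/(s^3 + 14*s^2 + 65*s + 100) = (s + 2)/(s + 4)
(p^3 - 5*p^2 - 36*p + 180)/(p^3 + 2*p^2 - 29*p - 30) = (p - 6)/(p + 1)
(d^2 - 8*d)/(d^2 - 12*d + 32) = d/(d - 4)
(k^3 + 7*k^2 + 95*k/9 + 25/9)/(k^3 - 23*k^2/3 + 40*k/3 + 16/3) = (3*k^2 + 20*k + 25)/(3*(k^2 - 8*k + 16))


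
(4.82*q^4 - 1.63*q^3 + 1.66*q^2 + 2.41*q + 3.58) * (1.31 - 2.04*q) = -9.8328*q^5 + 9.6394*q^4 - 5.5217*q^3 - 2.7418*q^2 - 4.1461*q + 4.6898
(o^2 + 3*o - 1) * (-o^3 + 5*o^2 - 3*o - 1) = -o^5 + 2*o^4 + 13*o^3 - 15*o^2 + 1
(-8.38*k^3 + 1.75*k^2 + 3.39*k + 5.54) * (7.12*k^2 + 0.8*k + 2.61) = -59.6656*k^5 + 5.756*k^4 + 3.665*k^3 + 46.7243*k^2 + 13.2799*k + 14.4594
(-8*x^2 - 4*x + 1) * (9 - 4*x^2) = 32*x^4 + 16*x^3 - 76*x^2 - 36*x + 9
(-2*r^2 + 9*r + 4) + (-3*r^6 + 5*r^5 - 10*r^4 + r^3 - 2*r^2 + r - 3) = -3*r^6 + 5*r^5 - 10*r^4 + r^3 - 4*r^2 + 10*r + 1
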